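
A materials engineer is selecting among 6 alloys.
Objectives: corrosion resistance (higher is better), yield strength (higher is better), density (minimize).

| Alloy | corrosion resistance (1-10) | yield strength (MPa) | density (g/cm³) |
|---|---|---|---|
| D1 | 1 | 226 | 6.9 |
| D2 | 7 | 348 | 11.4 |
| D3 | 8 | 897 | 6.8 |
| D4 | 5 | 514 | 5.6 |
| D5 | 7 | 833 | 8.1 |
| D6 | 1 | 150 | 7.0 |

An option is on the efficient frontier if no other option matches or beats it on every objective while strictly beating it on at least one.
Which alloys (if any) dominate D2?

D3, D5

D3: corrosion resistance 8≥7, yield strength 897≥348, density 6.8≤11.4 — dominates D2.
D5: corrosion resistance 7≥7, yield strength 833≥348, density 8.1≤11.4 — dominates D2.
Others (D1, D4, D6) are each worse than D2 on at least one objective.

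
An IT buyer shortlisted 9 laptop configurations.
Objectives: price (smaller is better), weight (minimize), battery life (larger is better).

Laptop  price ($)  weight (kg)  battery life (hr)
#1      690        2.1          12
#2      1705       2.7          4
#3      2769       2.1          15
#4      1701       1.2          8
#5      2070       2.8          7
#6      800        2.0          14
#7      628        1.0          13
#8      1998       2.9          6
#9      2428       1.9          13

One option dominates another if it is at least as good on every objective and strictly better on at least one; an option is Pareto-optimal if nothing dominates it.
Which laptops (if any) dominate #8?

#1: price 690≤1998, weight 2.1≤2.9, battery life 12≥6 — dominates #8.
#4: price 1701≤1998, weight 1.2≤2.9, battery life 8≥6 — dominates #8.
#6: price 800≤1998, weight 2.0≤2.9, battery life 14≥6 — dominates #8.
#7: price 628≤1998, weight 1.0≤2.9, battery life 13≥6 — dominates #8.
Others (#2, #3, #5, #9) are each worse than #8 on at least one objective.

#1, #4, #6, #7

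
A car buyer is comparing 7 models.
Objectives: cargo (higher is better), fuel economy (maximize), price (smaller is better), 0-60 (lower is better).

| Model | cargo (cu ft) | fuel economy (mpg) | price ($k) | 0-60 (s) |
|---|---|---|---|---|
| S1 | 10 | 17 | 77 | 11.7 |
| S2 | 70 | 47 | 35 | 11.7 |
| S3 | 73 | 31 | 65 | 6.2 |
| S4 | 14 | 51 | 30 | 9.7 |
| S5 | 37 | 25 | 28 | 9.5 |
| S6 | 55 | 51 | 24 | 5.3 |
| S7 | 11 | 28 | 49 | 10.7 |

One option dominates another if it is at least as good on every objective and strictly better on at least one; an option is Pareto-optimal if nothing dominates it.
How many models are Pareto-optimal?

3

S1: dominated by S2 (cargo 70≥10, fuel economy 47≥17, price 35≤77, 0-60 11.7≤11.7).
S2: not dominated.
S3: not dominated (best cargo).
S4: dominated by S6 (cargo 55≥14, fuel economy 51≥51, price 24≤30, 0-60 5.3≤9.7).
S5: dominated by S6 (cargo 55≥37, fuel economy 51≥25, price 24≤28, 0-60 5.3≤9.5).
S6: not dominated (best price).
S7: dominated by S4 (cargo 14≥11, fuel economy 51≥28, price 30≤49, 0-60 9.7≤10.7).
Pareto-optimal: S2, S3, S6 → 3.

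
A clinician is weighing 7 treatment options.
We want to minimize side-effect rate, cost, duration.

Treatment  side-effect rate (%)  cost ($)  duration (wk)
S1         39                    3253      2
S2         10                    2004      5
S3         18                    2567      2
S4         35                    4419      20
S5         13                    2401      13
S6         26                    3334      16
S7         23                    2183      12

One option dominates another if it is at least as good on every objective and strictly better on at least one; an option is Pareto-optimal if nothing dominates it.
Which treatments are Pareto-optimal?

S2, S3

S1: dominated by S3 (side-effect rate 18≤39, cost 2567≤3253, duration 2≤2).
S2: not dominated (best side-effect rate).
S3: not dominated.
S4: dominated by S2 (side-effect rate 10≤35, cost 2004≤4419, duration 5≤20).
S5: dominated by S2 (side-effect rate 10≤13, cost 2004≤2401, duration 5≤13).
S6: dominated by S2 (side-effect rate 10≤26, cost 2004≤3334, duration 5≤16).
S7: dominated by S2 (side-effect rate 10≤23, cost 2004≤2183, duration 5≤12).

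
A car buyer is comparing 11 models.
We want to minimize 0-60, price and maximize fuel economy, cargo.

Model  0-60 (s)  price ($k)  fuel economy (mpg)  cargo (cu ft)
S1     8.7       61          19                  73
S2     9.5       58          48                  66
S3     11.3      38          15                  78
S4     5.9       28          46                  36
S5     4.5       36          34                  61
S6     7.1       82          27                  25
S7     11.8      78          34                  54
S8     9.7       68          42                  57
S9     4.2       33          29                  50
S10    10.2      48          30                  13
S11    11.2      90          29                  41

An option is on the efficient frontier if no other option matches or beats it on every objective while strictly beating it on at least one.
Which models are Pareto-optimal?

S1, S2, S3, S4, S5, S9

S1: not dominated.
S2: not dominated (best fuel economy).
S3: not dominated (best cargo).
S4: not dominated (best price).
S5: not dominated.
S6: dominated by S4 (0-60 5.9≤7.1, price 28≤82, fuel economy 46≥27, cargo 36≥25).
S7: dominated by S2 (0-60 9.5≤11.8, price 58≤78, fuel economy 48≥34, cargo 66≥54).
S8: dominated by S2 (0-60 9.5≤9.7, price 58≤68, fuel economy 48≥42, cargo 66≥57).
S9: not dominated (best 0-60).
S10: dominated by S4 (0-60 5.9≤10.2, price 28≤48, fuel economy 46≥30, cargo 36≥13).
S11: dominated by S2 (0-60 9.5≤11.2, price 58≤90, fuel economy 48≥29, cargo 66≥41).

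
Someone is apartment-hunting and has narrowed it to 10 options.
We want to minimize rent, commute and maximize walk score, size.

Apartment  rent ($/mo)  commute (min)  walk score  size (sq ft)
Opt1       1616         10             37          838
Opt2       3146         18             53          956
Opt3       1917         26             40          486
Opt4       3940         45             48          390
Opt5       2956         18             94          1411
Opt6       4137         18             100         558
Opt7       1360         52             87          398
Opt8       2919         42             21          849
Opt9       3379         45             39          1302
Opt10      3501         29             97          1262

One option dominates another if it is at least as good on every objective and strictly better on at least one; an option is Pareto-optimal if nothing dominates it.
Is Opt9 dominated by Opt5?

Yes

Opt5 vs Opt9: rent 2956≤3379, commute 18≤45, walk score 94≥39, size 1411≥1302 — Opt5 is at least as good on every objective with at least one strict improvement.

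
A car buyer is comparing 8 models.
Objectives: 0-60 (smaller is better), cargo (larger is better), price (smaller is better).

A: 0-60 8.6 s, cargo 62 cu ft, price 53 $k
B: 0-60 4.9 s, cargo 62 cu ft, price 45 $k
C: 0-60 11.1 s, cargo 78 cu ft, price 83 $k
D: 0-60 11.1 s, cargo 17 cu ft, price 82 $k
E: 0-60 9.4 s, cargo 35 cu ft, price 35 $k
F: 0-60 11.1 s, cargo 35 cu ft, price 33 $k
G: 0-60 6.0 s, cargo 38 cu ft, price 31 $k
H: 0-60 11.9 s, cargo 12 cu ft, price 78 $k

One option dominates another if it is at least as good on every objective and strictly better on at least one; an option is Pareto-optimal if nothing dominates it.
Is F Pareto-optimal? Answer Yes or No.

G vs F: 0-60 6.0≤11.1, cargo 38≥35, price 31≤33 — G is at least as good on every objective and strictly better on at least one, so G dominates F.

No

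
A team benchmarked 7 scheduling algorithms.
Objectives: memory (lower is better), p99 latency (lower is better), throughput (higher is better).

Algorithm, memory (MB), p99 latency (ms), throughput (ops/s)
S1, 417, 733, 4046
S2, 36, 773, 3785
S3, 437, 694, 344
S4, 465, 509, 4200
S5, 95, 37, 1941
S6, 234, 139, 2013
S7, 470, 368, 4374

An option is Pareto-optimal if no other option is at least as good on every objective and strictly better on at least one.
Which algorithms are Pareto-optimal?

S1: not dominated.
S2: not dominated (best memory).
S3: dominated by S5 (memory 95≤437, p99 latency 37≤694, throughput 1941≥344).
S4: not dominated.
S5: not dominated (best p99 latency).
S6: not dominated.
S7: not dominated (best throughput).

S1, S2, S4, S5, S6, S7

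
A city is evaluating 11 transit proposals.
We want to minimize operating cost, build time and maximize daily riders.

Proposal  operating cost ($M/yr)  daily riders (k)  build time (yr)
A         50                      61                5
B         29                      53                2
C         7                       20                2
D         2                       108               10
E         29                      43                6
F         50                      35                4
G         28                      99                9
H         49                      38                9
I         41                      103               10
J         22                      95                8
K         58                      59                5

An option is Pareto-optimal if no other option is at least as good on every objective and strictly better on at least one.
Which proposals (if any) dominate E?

B: operating cost 29≤29, daily riders 53≥43, build time 2≤6 — dominates E.
Others (A, C, D, F, G, H, I, J, K) are each worse than E on at least one objective.

B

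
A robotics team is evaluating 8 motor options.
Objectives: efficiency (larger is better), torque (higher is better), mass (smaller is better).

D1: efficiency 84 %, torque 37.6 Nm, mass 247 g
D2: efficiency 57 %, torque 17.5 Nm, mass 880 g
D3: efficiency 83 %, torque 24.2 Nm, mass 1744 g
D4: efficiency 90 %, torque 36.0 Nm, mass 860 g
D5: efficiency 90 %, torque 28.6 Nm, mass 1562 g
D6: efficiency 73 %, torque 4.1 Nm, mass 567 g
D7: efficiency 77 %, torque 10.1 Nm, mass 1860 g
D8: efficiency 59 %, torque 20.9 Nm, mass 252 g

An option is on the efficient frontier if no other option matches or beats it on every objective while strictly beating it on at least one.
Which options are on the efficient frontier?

D1, D4

D1: not dominated (best torque).
D2: dominated by D1 (efficiency 84≥57, torque 37.6≥17.5, mass 247≤880).
D3: dominated by D1 (efficiency 84≥83, torque 37.6≥24.2, mass 247≤1744).
D4: not dominated.
D5: dominated by D4 (efficiency 90≥90, torque 36.0≥28.6, mass 860≤1562).
D6: dominated by D1 (efficiency 84≥73, torque 37.6≥4.1, mass 247≤567).
D7: dominated by D1 (efficiency 84≥77, torque 37.6≥10.1, mass 247≤1860).
D8: dominated by D1 (efficiency 84≥59, torque 37.6≥20.9, mass 247≤252).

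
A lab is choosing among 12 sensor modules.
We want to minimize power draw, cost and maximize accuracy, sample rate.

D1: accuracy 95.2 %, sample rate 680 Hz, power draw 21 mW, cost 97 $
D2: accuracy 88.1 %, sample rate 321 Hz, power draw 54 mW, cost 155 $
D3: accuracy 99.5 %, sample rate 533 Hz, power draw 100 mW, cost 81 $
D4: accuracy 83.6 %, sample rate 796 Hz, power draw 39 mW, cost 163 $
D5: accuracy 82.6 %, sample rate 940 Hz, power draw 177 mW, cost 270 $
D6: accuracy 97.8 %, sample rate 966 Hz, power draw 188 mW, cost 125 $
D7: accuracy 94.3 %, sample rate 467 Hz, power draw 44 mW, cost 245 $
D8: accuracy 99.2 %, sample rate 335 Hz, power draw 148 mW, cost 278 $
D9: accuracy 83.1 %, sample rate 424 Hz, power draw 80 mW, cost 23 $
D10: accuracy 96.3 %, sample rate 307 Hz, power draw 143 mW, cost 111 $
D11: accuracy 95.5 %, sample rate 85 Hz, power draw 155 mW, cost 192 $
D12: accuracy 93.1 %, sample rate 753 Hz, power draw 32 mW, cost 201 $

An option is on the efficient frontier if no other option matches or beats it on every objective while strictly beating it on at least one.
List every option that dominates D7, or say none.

D1: accuracy 95.2≥94.3, sample rate 680≥467, power draw 21≤44, cost 97≤245 — dominates D7.
Others (D2, D3, D4, D5, D6, D8, D9, D10, D11, D12) are each worse than D7 on at least one objective.

D1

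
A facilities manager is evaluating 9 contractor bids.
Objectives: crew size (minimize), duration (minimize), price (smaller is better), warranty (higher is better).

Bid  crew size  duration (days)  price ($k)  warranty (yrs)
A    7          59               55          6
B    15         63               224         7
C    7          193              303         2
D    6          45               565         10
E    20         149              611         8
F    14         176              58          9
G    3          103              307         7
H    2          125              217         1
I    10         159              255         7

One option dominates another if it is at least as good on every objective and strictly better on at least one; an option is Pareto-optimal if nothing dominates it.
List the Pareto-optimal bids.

A: not dominated (best price).
B: not dominated.
C: dominated by A (crew size 7≤7, duration 59≤193, price 55≤303, warranty 6≥2).
D: not dominated (best duration).
E: dominated by D (crew size 6≤20, duration 45≤149, price 565≤611, warranty 10≥8).
F: not dominated.
G: not dominated.
H: not dominated (best crew size).
I: not dominated.

A, B, D, F, G, H, I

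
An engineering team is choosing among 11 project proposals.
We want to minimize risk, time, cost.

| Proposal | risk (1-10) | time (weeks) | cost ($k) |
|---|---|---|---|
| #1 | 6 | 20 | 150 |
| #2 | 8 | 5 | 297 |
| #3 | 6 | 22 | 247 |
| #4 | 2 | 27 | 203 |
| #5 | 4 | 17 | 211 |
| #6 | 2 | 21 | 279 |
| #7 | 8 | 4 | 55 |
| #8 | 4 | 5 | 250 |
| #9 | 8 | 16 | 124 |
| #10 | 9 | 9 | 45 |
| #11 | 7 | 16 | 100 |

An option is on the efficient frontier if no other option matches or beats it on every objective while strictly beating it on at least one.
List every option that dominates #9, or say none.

#7: risk 8≤8, time 4≤16, cost 55≤124 — dominates #9.
#11: risk 7≤8, time 16≤16, cost 100≤124 — dominates #9.
Others (#1, #2, #3, #4, #5, #6, #8, #10) are each worse than #9 on at least one objective.

#7, #11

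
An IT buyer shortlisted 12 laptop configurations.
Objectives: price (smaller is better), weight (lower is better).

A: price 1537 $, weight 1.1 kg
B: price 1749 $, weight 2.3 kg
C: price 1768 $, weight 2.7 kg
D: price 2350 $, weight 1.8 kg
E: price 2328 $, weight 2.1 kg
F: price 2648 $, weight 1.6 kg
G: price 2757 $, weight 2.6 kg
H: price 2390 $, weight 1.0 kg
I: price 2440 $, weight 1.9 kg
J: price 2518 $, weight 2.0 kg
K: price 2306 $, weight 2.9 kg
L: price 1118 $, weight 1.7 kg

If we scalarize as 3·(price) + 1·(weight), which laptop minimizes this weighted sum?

A: 3·1537 + 1·1.1 = 4612.1
B: 3·1749 + 1·2.3 = 5249.3
C: 3·1768 + 1·2.7 = 5306.7
D: 3·2350 + 1·1.8 = 7051.8
E: 3·2328 + 1·2.1 = 6986.1
F: 3·2648 + 1·1.6 = 7945.6
G: 3·2757 + 1·2.6 = 8273.6
H: 3·2390 + 1·1.0 = 7171.0
I: 3·2440 + 1·1.9 = 7321.9
J: 3·2518 + 1·2.0 = 7556.0
K: 3·2306 + 1·2.9 = 6920.9
L: 3·1118 + 1·1.7 = 3355.7
Lowest: L at 3355.7.

L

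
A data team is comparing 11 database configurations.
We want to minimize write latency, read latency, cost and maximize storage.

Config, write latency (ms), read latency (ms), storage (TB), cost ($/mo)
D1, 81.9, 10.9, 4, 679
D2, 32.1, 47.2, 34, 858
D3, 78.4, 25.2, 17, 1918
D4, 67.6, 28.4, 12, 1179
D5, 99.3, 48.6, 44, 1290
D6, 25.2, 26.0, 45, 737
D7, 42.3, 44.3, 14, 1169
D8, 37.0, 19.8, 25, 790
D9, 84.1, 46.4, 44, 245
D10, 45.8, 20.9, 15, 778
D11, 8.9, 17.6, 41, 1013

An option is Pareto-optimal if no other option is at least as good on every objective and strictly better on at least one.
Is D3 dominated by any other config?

Yes

D8 vs D3: write latency 37.0≤78.4, read latency 19.8≤25.2, storage 25≥17, cost 790≤1918 — D8 is at least as good on every objective and strictly better on at least one, so D8 dominates D3.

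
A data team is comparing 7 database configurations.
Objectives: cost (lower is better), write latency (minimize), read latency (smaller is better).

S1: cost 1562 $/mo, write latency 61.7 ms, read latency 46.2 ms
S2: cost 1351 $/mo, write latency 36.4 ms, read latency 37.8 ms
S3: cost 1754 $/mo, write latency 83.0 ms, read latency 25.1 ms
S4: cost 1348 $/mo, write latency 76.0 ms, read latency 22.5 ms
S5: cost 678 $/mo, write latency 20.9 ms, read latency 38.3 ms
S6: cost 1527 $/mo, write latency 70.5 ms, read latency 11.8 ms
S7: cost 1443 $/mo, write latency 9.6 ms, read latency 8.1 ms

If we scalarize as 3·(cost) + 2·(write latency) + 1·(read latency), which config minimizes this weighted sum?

S5

S1: 3·1562 + 2·61.7 + 1·46.2 = 4855.6
S2: 3·1351 + 2·36.4 + 1·37.8 = 4163.6
S3: 3·1754 + 2·83.0 + 1·25.1 = 5453.1
S4: 3·1348 + 2·76.0 + 1·22.5 = 4218.5
S5: 3·678 + 2·20.9 + 1·38.3 = 2114.1
S6: 3·1527 + 2·70.5 + 1·11.8 = 4733.8
S7: 3·1443 + 2·9.6 + 1·8.1 = 4356.3
Lowest: S5 at 2114.1.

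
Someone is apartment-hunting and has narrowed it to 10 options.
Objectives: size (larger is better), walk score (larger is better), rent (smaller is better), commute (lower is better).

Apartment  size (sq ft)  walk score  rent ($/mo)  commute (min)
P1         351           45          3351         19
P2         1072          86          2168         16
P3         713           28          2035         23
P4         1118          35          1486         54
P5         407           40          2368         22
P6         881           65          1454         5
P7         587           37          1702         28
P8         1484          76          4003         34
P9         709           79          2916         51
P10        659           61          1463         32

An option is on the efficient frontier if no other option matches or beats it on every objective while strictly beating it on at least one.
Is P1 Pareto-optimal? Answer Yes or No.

No

P2 vs P1: size 1072≥351, walk score 86≥45, rent 2168≤3351, commute 16≤19 — P2 is at least as good on every objective and strictly better on at least one, so P2 dominates P1.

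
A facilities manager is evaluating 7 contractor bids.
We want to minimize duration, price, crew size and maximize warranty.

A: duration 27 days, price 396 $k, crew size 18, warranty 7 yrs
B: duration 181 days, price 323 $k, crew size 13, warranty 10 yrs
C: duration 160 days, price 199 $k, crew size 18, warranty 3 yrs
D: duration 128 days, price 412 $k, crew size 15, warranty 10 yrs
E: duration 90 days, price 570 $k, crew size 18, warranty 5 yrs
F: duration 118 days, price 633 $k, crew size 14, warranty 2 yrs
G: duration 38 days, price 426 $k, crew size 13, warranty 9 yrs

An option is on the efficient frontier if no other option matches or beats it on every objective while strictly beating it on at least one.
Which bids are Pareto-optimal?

A: not dominated (best duration).
B: not dominated.
C: not dominated (best price).
D: not dominated.
E: dominated by A (duration 27≤90, price 396≤570, crew size 18≤18, warranty 7≥5).
F: dominated by G (duration 38≤118, price 426≤633, crew size 13≤14, warranty 9≥2).
G: not dominated.

A, B, C, D, G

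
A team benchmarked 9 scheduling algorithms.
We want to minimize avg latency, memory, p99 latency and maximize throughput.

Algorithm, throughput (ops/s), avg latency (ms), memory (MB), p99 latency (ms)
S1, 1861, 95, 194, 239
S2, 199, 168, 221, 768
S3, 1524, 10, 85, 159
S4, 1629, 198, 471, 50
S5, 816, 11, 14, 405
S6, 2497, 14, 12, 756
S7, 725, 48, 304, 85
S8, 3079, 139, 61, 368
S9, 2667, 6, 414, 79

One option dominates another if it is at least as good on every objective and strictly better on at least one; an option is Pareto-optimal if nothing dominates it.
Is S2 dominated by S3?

Yes

S3 vs S2: throughput 1524≥199, avg latency 10≤168, memory 85≤221, p99 latency 159≤768 — S3 is at least as good on every objective with at least one strict improvement.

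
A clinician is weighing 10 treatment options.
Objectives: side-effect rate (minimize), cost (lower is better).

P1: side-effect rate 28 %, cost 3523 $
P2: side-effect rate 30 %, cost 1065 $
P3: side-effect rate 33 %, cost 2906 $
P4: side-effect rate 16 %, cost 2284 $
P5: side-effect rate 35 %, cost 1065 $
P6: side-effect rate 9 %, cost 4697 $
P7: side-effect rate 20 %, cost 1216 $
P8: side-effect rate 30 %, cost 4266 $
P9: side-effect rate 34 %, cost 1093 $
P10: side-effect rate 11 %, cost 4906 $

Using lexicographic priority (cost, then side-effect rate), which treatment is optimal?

P2

First minimize cost: best is 1065, kept {P2, P5}.
Then minimize side-effect rate: best is 30, kept {P2}.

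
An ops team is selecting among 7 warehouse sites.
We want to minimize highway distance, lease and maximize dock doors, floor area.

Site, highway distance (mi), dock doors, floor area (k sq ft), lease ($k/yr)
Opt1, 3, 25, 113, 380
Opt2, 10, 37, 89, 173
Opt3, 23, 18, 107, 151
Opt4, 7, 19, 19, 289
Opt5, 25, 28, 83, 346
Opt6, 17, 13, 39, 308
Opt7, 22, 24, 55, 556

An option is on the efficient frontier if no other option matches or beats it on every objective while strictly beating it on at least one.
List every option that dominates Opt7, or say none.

Opt1: highway distance 3≤22, dock doors 25≥24, floor area 113≥55, lease 380≤556 — dominates Opt7.
Opt2: highway distance 10≤22, dock doors 37≥24, floor area 89≥55, lease 173≤556 — dominates Opt7.
Others (Opt3, Opt4, Opt5, Opt6) are each worse than Opt7 on at least one objective.

Opt1, Opt2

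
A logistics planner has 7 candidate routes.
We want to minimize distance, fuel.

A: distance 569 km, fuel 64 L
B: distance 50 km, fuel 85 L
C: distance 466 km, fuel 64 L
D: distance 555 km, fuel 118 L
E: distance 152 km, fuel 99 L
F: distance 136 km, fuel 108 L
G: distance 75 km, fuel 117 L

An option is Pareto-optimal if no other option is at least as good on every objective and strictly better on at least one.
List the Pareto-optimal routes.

A: dominated by C (distance 466≤569, fuel 64≤64).
B: not dominated (best distance).
C: not dominated.
D: dominated by B (distance 50≤555, fuel 85≤118).
E: dominated by B (distance 50≤152, fuel 85≤99).
F: dominated by B (distance 50≤136, fuel 85≤108).
G: dominated by B (distance 50≤75, fuel 85≤117).

B, C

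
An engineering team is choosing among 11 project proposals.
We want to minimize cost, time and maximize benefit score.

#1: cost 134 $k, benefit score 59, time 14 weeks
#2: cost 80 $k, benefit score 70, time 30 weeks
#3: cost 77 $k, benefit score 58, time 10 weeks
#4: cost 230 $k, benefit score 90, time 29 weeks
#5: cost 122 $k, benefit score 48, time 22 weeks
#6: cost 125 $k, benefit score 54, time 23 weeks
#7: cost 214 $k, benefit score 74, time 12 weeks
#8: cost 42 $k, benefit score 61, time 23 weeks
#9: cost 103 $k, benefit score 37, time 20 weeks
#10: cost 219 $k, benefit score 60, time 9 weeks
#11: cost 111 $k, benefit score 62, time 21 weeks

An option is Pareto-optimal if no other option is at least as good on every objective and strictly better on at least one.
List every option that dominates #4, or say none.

none

#1: worse on benefit score (59 vs 90).
#2: worse on benefit score (70 vs 90).
#3: worse on benefit score (58 vs 90).
#5: worse on benefit score (48 vs 90).
#6: worse on benefit score (54 vs 90).
#7: worse on benefit score (74 vs 90).
#8: worse on benefit score (61 vs 90).
#9: worse on benefit score (37 vs 90).
#10: worse on benefit score (60 vs 90).
#11: worse on benefit score (62 vs 90).
No option dominates #4.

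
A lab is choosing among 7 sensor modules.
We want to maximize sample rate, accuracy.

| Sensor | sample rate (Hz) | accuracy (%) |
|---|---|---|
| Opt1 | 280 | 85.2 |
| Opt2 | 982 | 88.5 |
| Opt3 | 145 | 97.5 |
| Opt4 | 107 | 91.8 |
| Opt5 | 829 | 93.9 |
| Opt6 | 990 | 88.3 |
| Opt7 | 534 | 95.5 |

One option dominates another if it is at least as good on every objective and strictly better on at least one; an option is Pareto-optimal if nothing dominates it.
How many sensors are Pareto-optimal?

Opt1: dominated by Opt2 (sample rate 982≥280, accuracy 88.5≥85.2).
Opt2: not dominated.
Opt3: not dominated (best accuracy).
Opt4: dominated by Opt3 (sample rate 145≥107, accuracy 97.5≥91.8).
Opt5: not dominated.
Opt6: not dominated (best sample rate).
Opt7: not dominated.
Pareto-optimal: Opt2, Opt3, Opt5, Opt6, Opt7 → 5.

5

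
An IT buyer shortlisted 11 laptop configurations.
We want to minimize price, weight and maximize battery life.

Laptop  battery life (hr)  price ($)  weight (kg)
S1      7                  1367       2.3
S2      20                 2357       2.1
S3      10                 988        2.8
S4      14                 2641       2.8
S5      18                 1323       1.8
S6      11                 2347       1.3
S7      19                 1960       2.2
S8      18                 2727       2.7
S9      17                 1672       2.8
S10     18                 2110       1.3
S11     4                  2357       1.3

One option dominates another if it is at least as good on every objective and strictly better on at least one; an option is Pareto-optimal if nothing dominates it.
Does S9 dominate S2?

No

S9 vs S2: S9 is worse on battery life (17 vs 20), so it does not dominate S2.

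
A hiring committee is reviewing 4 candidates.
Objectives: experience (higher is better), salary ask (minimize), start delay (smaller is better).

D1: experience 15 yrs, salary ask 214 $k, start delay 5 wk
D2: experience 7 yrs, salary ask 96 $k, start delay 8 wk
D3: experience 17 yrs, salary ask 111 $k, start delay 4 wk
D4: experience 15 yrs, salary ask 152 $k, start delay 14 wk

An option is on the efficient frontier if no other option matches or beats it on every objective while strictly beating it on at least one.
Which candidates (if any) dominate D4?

D3: experience 17≥15, salary ask 111≤152, start delay 4≤14 — dominates D4.
Others (D1, D2) are each worse than D4 on at least one objective.

D3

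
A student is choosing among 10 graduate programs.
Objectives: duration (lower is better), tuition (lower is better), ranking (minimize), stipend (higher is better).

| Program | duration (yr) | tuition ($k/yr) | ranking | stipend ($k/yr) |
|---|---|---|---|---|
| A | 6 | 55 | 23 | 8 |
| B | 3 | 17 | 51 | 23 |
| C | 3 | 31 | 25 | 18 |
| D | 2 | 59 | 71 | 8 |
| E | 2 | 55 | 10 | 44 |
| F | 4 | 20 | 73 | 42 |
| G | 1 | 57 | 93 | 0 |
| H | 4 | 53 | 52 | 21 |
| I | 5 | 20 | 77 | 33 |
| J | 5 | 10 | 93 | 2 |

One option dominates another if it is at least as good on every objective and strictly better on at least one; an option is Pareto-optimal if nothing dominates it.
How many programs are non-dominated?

6

A: dominated by E (duration 2≤6, tuition 55≤55, ranking 10≤23, stipend 44≥8).
B: not dominated.
C: not dominated.
D: dominated by E (duration 2≤2, tuition 55≤59, ranking 10≤71, stipend 44≥8).
E: not dominated (best ranking).
F: not dominated.
G: not dominated (best duration).
H: dominated by B (duration 3≤4, tuition 17≤53, ranking 51≤52, stipend 23≥21).
I: dominated by F (duration 4≤5, tuition 20≤20, ranking 73≤77, stipend 42≥33).
J: not dominated (best tuition).
Pareto-optimal: B, C, E, F, G, J → 6.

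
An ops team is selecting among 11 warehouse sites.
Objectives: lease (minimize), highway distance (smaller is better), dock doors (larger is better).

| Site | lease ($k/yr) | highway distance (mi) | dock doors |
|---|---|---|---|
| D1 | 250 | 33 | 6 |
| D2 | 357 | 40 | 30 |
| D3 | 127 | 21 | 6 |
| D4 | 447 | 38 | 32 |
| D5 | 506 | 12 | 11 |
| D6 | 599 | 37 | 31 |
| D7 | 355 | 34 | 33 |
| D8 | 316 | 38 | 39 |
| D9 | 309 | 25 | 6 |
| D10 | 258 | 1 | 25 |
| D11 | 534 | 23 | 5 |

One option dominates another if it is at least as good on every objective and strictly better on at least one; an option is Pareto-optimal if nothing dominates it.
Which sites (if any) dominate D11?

D3: lease 127≤534, highway distance 21≤23, dock doors 6≥5 — dominates D11.
D5: lease 506≤534, highway distance 12≤23, dock doors 11≥5 — dominates D11.
D10: lease 258≤534, highway distance 1≤23, dock doors 25≥5 — dominates D11.
Others (D1, D2, D4, D6, D7, D8, D9) are each worse than D11 on at least one objective.

D3, D5, D10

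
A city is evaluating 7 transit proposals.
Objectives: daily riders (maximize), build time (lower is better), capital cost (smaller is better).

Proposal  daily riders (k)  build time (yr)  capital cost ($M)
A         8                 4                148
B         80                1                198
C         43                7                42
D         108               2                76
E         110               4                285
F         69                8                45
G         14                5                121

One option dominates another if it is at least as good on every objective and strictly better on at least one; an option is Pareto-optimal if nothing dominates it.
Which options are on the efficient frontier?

B, C, D, E, F

A: dominated by D (daily riders 108≥8, build time 2≤4, capital cost 76≤148).
B: not dominated (best build time).
C: not dominated (best capital cost).
D: not dominated.
E: not dominated (best daily riders).
F: not dominated.
G: dominated by D (daily riders 108≥14, build time 2≤5, capital cost 76≤121).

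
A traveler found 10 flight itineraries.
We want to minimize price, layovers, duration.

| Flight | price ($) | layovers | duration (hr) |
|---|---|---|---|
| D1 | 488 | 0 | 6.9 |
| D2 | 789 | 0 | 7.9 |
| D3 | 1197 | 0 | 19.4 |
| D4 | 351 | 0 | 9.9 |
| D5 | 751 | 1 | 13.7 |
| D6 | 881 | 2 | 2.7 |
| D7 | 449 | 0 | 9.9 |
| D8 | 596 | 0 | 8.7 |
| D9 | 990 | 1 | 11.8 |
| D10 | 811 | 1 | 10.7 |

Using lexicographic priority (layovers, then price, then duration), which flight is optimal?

D4

First minimize layovers: best is 0, kept {D1, D2, D3, D4, D7, D8}.
Then minimize price: best is 351, kept {D4}.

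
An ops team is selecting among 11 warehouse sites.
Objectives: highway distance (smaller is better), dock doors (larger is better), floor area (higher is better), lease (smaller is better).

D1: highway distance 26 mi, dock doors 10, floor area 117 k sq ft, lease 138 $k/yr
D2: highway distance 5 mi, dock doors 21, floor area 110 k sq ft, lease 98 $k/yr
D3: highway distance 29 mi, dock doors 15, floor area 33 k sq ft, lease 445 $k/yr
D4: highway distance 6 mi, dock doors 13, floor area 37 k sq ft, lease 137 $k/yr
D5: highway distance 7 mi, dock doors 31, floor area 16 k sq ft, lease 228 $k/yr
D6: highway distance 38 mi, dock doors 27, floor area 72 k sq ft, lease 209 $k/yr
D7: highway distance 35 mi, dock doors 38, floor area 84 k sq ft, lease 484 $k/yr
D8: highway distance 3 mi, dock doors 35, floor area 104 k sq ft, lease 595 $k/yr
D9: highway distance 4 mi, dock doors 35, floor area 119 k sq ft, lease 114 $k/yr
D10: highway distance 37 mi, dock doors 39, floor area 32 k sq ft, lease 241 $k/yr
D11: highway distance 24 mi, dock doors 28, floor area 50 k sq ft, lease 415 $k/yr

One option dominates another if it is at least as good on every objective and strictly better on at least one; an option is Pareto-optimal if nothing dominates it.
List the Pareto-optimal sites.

D2, D7, D8, D9, D10

D1: dominated by D9 (highway distance 4≤26, dock doors 35≥10, floor area 119≥117, lease 114≤138).
D2: not dominated (best lease).
D3: dominated by D2 (highway distance 5≤29, dock doors 21≥15, floor area 110≥33, lease 98≤445).
D4: dominated by D2 (highway distance 5≤6, dock doors 21≥13, floor area 110≥37, lease 98≤137).
D5: dominated by D9 (highway distance 4≤7, dock doors 35≥31, floor area 119≥16, lease 114≤228).
D6: dominated by D9 (highway distance 4≤38, dock doors 35≥27, floor area 119≥72, lease 114≤209).
D7: not dominated.
D8: not dominated (best highway distance).
D9: not dominated (best floor area).
D10: not dominated (best dock doors).
D11: dominated by D9 (highway distance 4≤24, dock doors 35≥28, floor area 119≥50, lease 114≤415).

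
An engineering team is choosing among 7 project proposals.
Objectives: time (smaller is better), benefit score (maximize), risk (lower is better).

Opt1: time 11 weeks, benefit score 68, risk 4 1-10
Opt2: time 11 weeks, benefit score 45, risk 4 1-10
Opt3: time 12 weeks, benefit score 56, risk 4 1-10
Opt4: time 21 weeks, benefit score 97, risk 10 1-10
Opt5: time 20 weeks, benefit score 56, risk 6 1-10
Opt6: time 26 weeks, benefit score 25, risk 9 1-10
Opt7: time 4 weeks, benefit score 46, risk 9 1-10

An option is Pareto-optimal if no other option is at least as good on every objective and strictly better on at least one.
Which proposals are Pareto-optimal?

Opt1: not dominated.
Opt2: dominated by Opt1 (time 11≤11, benefit score 68≥45, risk 4≤4).
Opt3: dominated by Opt1 (time 11≤12, benefit score 68≥56, risk 4≤4).
Opt4: not dominated (best benefit score).
Opt5: dominated by Opt1 (time 11≤20, benefit score 68≥56, risk 4≤6).
Opt6: dominated by Opt1 (time 11≤26, benefit score 68≥25, risk 4≤9).
Opt7: not dominated (best time).

Opt1, Opt4, Opt7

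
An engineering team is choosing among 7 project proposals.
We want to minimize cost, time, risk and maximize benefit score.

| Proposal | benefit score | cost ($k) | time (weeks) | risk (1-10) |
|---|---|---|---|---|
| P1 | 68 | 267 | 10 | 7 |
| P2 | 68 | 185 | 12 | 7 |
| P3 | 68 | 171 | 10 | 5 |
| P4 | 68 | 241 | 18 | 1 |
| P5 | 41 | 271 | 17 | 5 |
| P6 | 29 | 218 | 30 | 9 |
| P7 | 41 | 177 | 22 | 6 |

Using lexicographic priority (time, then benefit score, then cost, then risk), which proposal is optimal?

First minimize time: best is 10, kept {P1, P3}.
Then maximize benefit score: best is 68, kept {P1, P3}.
Then minimize cost: best is 171, kept {P3}.

P3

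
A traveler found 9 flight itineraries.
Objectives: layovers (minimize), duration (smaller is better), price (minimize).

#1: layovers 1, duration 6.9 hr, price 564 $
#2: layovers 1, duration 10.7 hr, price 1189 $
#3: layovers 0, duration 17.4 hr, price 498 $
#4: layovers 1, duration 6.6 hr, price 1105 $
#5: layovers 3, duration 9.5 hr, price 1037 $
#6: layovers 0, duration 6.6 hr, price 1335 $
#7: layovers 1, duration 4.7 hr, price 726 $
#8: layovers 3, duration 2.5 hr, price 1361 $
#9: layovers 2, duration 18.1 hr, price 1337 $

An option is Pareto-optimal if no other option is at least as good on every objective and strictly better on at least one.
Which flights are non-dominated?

#1: not dominated.
#2: dominated by #1 (layovers 1≤1, duration 6.9≤10.7, price 564≤1189).
#3: not dominated (best price).
#4: dominated by #7 (layovers 1≤1, duration 4.7≤6.6, price 726≤1105).
#5: dominated by #1 (layovers 1≤3, duration 6.9≤9.5, price 564≤1037).
#6: not dominated.
#7: not dominated.
#8: not dominated (best duration).
#9: dominated by #1 (layovers 1≤2, duration 6.9≤18.1, price 564≤1337).

#1, #3, #6, #7, #8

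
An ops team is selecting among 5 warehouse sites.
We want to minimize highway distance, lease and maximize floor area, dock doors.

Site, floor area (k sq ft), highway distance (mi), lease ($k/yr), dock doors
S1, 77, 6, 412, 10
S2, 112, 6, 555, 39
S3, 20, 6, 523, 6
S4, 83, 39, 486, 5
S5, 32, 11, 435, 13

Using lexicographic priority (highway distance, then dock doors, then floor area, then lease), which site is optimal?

S2

First minimize highway distance: best is 6, kept {S1, S2, S3}.
Then maximize dock doors: best is 39, kept {S2}.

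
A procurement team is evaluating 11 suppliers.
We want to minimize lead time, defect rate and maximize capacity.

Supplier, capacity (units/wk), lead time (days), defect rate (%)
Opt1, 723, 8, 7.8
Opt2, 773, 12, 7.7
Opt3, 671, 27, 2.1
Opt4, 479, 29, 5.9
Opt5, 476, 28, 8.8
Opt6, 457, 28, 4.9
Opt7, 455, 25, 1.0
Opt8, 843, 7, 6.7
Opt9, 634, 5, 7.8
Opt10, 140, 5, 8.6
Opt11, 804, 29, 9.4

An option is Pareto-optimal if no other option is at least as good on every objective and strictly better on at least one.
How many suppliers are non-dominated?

4

Opt1: dominated by Opt8 (capacity 843≥723, lead time 7≤8, defect rate 6.7≤7.8).
Opt2: dominated by Opt8 (capacity 843≥773, lead time 7≤12, defect rate 6.7≤7.7).
Opt3: not dominated.
Opt4: dominated by Opt3 (capacity 671≥479, lead time 27≤29, defect rate 2.1≤5.9).
Opt5: dominated by Opt1 (capacity 723≥476, lead time 8≤28, defect rate 7.8≤8.8).
Opt6: dominated by Opt3 (capacity 671≥457, lead time 27≤28, defect rate 2.1≤4.9).
Opt7: not dominated (best defect rate).
Opt8: not dominated (best capacity).
Opt9: not dominated.
Opt10: dominated by Opt9 (capacity 634≥140, lead time 5≤5, defect rate 7.8≤8.6).
Opt11: dominated by Opt8 (capacity 843≥804, lead time 7≤29, defect rate 6.7≤9.4).
Pareto-optimal: Opt3, Opt7, Opt8, Opt9 → 4.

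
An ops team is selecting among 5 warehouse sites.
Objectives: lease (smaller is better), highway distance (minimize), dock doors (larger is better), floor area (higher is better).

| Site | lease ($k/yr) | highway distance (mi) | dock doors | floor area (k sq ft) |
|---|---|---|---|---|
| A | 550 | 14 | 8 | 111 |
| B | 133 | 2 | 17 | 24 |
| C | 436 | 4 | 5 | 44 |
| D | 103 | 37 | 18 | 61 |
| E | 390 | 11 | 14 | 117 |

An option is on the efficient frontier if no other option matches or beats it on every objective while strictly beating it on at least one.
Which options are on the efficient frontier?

B, C, D, E

A: dominated by E (lease 390≤550, highway distance 11≤14, dock doors 14≥8, floor area 117≥111).
B: not dominated (best highway distance).
C: not dominated.
D: not dominated (best lease).
E: not dominated (best floor area).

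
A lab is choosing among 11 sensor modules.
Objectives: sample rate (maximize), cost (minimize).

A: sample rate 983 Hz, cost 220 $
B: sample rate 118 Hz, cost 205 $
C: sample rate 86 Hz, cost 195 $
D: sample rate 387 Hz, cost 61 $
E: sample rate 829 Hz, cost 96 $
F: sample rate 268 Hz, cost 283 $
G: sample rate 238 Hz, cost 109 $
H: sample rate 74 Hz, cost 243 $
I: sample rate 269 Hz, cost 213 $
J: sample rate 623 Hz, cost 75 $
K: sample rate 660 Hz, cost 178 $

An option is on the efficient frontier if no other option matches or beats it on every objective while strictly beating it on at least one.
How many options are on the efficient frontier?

4

A: not dominated (best sample rate).
B: dominated by D (sample rate 387≥118, cost 61≤205).
C: dominated by D (sample rate 387≥86, cost 61≤195).
D: not dominated (best cost).
E: not dominated.
F: dominated by A (sample rate 983≥268, cost 220≤283).
G: dominated by D (sample rate 387≥238, cost 61≤109).
H: dominated by A (sample rate 983≥74, cost 220≤243).
I: dominated by D (sample rate 387≥269, cost 61≤213).
J: not dominated.
K: dominated by E (sample rate 829≥660, cost 96≤178).
Pareto-optimal: A, D, E, J → 4.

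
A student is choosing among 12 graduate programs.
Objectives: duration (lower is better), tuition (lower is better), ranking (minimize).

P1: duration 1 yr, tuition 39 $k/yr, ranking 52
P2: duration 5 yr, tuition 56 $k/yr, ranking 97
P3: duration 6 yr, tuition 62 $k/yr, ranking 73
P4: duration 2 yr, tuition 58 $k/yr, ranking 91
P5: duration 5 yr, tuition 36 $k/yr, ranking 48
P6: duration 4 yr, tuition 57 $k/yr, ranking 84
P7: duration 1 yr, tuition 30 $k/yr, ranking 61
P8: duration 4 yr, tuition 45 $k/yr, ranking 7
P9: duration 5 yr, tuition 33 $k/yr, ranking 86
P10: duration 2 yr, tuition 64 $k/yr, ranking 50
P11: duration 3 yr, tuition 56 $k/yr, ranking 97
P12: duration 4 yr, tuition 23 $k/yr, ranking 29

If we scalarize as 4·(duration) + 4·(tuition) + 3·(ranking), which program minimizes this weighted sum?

P12

P1: 4·1 + 4·39 + 3·52 = 316
P2: 4·5 + 4·56 + 3·97 = 535
P3: 4·6 + 4·62 + 3·73 = 491
P4: 4·2 + 4·58 + 3·91 = 513
P5: 4·5 + 4·36 + 3·48 = 308
P6: 4·4 + 4·57 + 3·84 = 496
P7: 4·1 + 4·30 + 3·61 = 307
P8: 4·4 + 4·45 + 3·7 = 217
P9: 4·5 + 4·33 + 3·86 = 410
P10: 4·2 + 4·64 + 3·50 = 414
P11: 4·3 + 4·56 + 3·97 = 527
P12: 4·4 + 4·23 + 3·29 = 195
Lowest: P12 at 195.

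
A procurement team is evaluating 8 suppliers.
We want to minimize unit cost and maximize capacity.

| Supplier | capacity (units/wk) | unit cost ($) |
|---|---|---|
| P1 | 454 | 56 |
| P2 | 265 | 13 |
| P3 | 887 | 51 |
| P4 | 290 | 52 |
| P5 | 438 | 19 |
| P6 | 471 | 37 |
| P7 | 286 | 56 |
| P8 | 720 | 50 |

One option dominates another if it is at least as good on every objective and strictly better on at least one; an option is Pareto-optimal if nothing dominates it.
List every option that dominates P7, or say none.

P1, P3, P4, P5, P6, P8

P1: capacity 454≥286, unit cost 56≤56 — dominates P7.
P3: capacity 887≥286, unit cost 51≤56 — dominates P7.
P4: capacity 290≥286, unit cost 52≤56 — dominates P7.
P5: capacity 438≥286, unit cost 19≤56 — dominates P7.
P6: capacity 471≥286, unit cost 37≤56 — dominates P7.
P8: capacity 720≥286, unit cost 50≤56 — dominates P7.
Others (P2) are each worse than P7 on at least one objective.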